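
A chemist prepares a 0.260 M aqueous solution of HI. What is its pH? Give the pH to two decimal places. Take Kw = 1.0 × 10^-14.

pH = 0.59

HI is a strong acid and dissociates completely, so [H+] = 0.260 M.
pH = -log(0.26) = 0.59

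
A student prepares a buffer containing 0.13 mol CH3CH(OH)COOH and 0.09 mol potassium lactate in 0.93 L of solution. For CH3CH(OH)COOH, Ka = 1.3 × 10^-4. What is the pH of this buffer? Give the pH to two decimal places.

pH = 3.73

pKa = −log(1.3 × 10^-4) = 3.886
Henderson–Hasselbalch: pH = pKa + log([CH3CH(OH)COO-]/[CH3CH(OH)COOH]) = 3.886 + log(0.09/0.13)
pH = 3.886 + (-0.160) = 3.73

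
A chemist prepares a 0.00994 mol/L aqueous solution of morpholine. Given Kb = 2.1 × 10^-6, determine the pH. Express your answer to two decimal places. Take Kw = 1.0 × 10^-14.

C4H8ONH + H2O ⇌ C4H8ONH2+ + OH-
Kb = x²/(0.00994 − x) = 2.1 × 10^-6
Assume x ≪ 0.00994: x ≈ √(2.1 × 10^-6 × 0.00994) = 1.44 × 10^-4 M
pOH = −log(1.44 × 10^-4) = 3.84; pH = 14.00 − 3.84 = 10.16

pH = 10.16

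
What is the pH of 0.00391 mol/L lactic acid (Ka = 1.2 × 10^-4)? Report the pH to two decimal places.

pH = 3.20

CH3CH(OH)COOH ⇌ CH3CH(OH)COO- + H+
Let x = [H+] at equilibrium. Ka = x²/(0.00391 − x).
Here C₀/Ka ≈ 32.6, so the small-x approximation fails. Use the quadratic:
x = [−0.00012 + √(0.00012² + 1.88e-06)]/2 = 6.28 × 10^-4 M
pH = −log[H+] = −log(6.28 × 10^-4) = 3.20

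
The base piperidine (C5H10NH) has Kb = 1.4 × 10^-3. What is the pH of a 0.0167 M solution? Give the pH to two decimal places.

C5H10NH + H2O ⇌ C5H10NH2+ + OH-
From the ICE table, Kb = x²/(0.0167 − x) = 1.4 × 10^-3.
x is not negligible relative to C₀; solve x² + 0.0014·x − 2.34e-05 = 0.
x = [−0.0014 + √(0.0014² + 9.35e-05)]/2 = 4.19 × 10^-3 M
pOH = 2.38, so pH = 14.00 − pOH = 11.62

pH = 11.62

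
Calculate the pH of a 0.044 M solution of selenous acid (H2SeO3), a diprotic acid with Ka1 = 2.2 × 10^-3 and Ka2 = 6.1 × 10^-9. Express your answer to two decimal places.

pH = 2.06

Ka1 ≫ Ka2, so treat the first dissociation as the only significant source of H+.
Ka1 = x²/(0.044 − x) = 2.2 × 10^-3
Solving the quadratic: x = (−Ka1 + √(Ka1² + 4·Ka1·C₀))/2 = 8.80 × 10^-3 M
pH = −log(8.80 × 10^-3) = 2.06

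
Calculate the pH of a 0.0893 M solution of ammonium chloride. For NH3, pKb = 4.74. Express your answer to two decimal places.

pH = 5.15

NH4+ is the conjugate acid of the weak base NH3.
Kb = 10^(−4.74) = 1.82 × 10^-5
Ka = Kw/Kb = 1.0×10^-14 / 1.82 × 10^-5 = 5.49 × 10^-10
Ka = [H+]²/(0.0893 − [H+]) = 5.49 × 10^-10
Assume [H+] ≪ 0.0893: [H+] ≈ √(5.49 × 10^-10 × 0.0893) = 7.00 × 10^-6 M
pH = −log[H+] = −log(7.00 × 10^-6) = 5.15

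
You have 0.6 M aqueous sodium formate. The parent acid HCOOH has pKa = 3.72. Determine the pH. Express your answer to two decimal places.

pH = 8.75

HCOO- is the conjugate base of the weak acid HCOOH.
Ka = 10^(−3.72) = 1.91 × 10^-4
Kb = Kw/Ka = 1.0×10^-14 / 1.91 × 10^-4 = 5.24 × 10^-11
From the ICE table, Kb = x²/(0.6 − x) = 5.24 × 10^-11.
Since Kb ≪ C₀, x ≈ √(Kb·C₀) = 5.61 × 10^-6 M.
(x/C₀ = 0.00093% < 5%, so the approximation holds.)
pOH = 5.25, so pH = 14.00 − pOH = 8.75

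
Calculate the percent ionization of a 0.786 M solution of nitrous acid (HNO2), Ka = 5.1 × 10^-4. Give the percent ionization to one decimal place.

HNO2 ⇌ NO2- + H+; let x = [H+] at equilibrium.
x ≈ √(Ka·C₀) = √(5.1 × 10^-4 × 0.786) = 2.00 × 10^-2 M
% ionization = x/C₀ × 100% = 2.00 × 10^-2/0.786 × 100% = 2.5%

2.5%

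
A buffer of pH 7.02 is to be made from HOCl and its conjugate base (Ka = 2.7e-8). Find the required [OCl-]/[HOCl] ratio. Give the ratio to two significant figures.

pKa = -log(2.7 × 10^-8) = 7.569
pH = pKa + log(r) ⇒ log(r) = 7.02 − 7.569 = -0.549
r = [OCl-]/[HOCl] = 10^(-0.549) = 0.282

ratio = 0.28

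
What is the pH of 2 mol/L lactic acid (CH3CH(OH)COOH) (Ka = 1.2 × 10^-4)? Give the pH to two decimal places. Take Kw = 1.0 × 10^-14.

pH = 1.81

CH3CH(OH)COOH ⇌ CH3CH(OH)COO- + H+
From the ICE table, Ka = [H+]²/(2 − [H+]) = 1.2 × 10^-4.
Neglecting [H+] in the denominator: [H+] = √(1.2 × 10^-4 × 2) = 1.55 × 10^-2 M
([H+]/C₀ = 0.77% < 5%, so the approximation holds.)
pH = −log[H+] = −log(1.55 × 10^-2) = 1.81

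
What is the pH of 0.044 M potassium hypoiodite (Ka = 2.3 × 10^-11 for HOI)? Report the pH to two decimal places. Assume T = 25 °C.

pH = 11.62

OI- is the conjugate base of the weak acid HOI.
Kb = Kw/Ka = 1.0×10^-14 / 2.3 × 10^-11 = 4.35 × 10^-4
Kb = x²/(0.044 − x) = 4.35 × 10^-4
The 5% rule fails; solving x² + Kb·x − Kb·C₀ = 0 exactly:
x = [−0.000435 + √(0.000435² + 7.66e-05)]/2 = 4.16 × 10^-3 M
pOH = 2.38, so pH = 14.00 − pOH = 11.62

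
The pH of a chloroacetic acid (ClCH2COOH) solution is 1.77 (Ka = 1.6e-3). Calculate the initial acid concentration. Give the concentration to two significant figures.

[H+] = 10^(-1.77) = 1.70 × 10^-2 M = x
Ka = x²/(C₀ − x) ⇒ C₀ = x + x²/Ka
C₀ = 1.70 × 10^-2 + (1.70 × 10^-2)²/(1.6 × 10^-3) = 1.98 × 10^-1 M

C₀ = 2.0 × 10^-1 M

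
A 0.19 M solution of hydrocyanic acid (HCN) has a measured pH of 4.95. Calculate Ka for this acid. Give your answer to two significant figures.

[H+] = 10^(-4.95) = 1.12 × 10^-5 M
At equilibrium [HA] = 0.19 − 1.12 × 10^-5 = 1.90 × 10^-1 M
Ka = [H+][A-]/[HA] = (1.12 × 10^-5)² / 1.90 × 10^-1 = 6.6 × 10^-10

Ka = 6.6 × 10^-10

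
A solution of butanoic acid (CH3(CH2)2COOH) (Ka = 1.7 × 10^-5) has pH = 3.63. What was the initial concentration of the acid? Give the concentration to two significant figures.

C₀ = 3.5 × 10^-3 M

[H+] = 10^(-3.63) = 2.34 × 10^-4 M = x
Ka = x²/(C₀ − x) ⇒ C₀ = x + x²/Ka
C₀ = 2.34 × 10^-4 + (2.34 × 10^-4)²/(1.7 × 10^-5) = 3.45 × 10^-3 M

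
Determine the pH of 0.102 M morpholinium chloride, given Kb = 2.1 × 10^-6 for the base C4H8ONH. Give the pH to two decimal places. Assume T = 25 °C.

C4H8ONH2+ is the conjugate acid of the weak base C4H8ONH.
Ka = Kw/Kb = 1.0×10^-14 / 2.1 × 10^-6 = 4.76 × 10^-9
From the ICE table, Ka = [H+]²/(0.102 − [H+]) = 4.76 × 10^-9.
Assume [H+] ≪ 0.102: [H+] ≈ √(4.76 × 10^-9 × 0.102) = 2.20 × 10^-5 M
Check: 0.022% ionized — well under 5%, approximation valid.
pH = −log(2.20 × 10^-5) = 4.66

pH = 4.66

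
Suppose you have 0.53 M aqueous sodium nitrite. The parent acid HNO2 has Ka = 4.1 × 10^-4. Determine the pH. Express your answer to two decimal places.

pH = 8.56

NO2- is the conjugate base of the weak acid HNO2.
Kb = Kw/Ka = 1.0×10^-14 / 4.1 × 10^-4 = 2.44 × 10^-11
Kb = x²/(0.53 − x) = 2.44 × 10^-11
Since Kb ≪ C₀, x ≈ √(Kb·C₀) = 3.60 × 10^-6 M.
pOH = −log(3.60 × 10^-6) = 5.44; pH = 14.00 − 5.44 = 8.56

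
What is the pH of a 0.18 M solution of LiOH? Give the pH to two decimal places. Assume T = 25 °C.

pH = 13.26

LiOH is a strong base; [OH-] = 0.18 M.
pOH = -log(0.18) = 0.74
pH = 14.00 - 0.74 = 13.26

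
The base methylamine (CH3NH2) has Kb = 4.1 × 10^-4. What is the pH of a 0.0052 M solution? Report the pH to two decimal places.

pH = 11.10

CH3NH2 + H2O ⇌ CH3NH3+ + OH-
Kb = x²/(0.0052 − x) = 4.1 × 10^-4
x is not negligible relative to C₀; solve x² + 0.00041·x − 2.13e-06 = 0.
x = (−Kb + √(Kb² + 4·Kb·C₀))/2 = 1.27 × 10^-3 M
pOH = 2.90, so pH = 14.00 − pOH = 11.10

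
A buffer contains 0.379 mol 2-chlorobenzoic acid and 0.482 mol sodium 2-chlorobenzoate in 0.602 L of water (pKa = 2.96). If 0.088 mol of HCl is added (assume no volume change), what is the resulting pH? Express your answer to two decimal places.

pH = 2.89

Added H+ converts ClC6H4COO- to ClC6H4COOH: ClC6H4COOH → 0.467 mol, ClC6H4COO- → 0.394 mol.
pH = pKa + log(n_ClC6H4COO-/n_ClC6H4COOH) = 2.96 + log(0.394/0.467) = 2.96 + (-0.074)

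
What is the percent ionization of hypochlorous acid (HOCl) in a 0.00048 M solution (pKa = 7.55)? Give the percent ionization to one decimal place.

HOCl ⇌ OCl- + H+; let x = [H+] at equilibrium.
Ka = 10^(−7.55) = 2.82 × 10^-8
x ≈ √(Ka·C₀) = √(2.82 × 10^-8 × 0.00048) = 3.68 × 10^-6 M
% ionization = x/C₀ × 100% = 3.68 × 10^-6/0.00048 × 100% = 0.8%

0.8%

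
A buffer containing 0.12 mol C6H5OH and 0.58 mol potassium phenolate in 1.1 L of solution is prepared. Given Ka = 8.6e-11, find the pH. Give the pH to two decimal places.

pH = 10.75

pKa = −log(8.6 × 10^-11) = 10.066
Using pH = pKa + log([base]/[acid]) with [base]/[acid] = 0.58/0.12:
pH = 10.066 + (+0.684) = 10.75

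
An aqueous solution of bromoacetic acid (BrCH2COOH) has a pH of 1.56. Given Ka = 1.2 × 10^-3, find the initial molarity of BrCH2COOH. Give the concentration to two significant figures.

[H+] = 10^(-1.56) = 2.75 × 10^-2 M = x
Ka = x²/(C₀ − x) ⇒ C₀ = x + x²/Ka
C₀ = 2.75 × 10^-2 + (2.75 × 10^-2)²/(1.2 × 10^-3) = 6.58 × 10^-1 M

C₀ = 6.6 × 10^-1 M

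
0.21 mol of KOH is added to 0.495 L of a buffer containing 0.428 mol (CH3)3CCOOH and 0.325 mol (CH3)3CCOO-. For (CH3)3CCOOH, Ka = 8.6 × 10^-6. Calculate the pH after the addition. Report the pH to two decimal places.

After neutralization: n((CH3)3CCOOH) = 0.218 mol, n((CH3)3CCOO-) = 0.535 mol.
pKa = −log(8.6 × 10^-6) = 5.066
pH = pKa + log([A⁻]/[HA]) = 5.066 + log(0.535/0.218) = 5.066 +0.390

pH = 5.46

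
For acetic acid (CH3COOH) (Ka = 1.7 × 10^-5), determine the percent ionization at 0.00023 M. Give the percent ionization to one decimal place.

23.7%

CH3COOH ⇌ CH3COO- + H+; let x = [H+] at equilibrium.
Ka = x²/(C₀ − x); solving the quadratic gives x = 5.46 × 10^-5 M.
% ionization = x/C₀ × 100% = 5.46 × 10^-5/0.00023 × 100% = 23.7%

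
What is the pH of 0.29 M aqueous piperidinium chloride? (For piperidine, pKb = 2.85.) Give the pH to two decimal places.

pH = 5.84

C5H10NH2+ is the conjugate acid of the weak base C5H10NH.
Kb = 10^(−2.85) = 1.41 × 10^-3
Ka = Kw/Kb = 1.0×10^-14 / 1.41 × 10^-3 = 7.09 × 10^-12
Ka = [H+]²/(0.29 − [H+]) = 7.09 × 10^-12
Since Ka ≪ C₀, [H+] ≈ √(Ka·C₀) = 1.43 × 10^-6 M.
Check: 0.00049% ionized — well under 5%, approximation valid.
pH = −log[H+] = −log(1.43 × 10^-6) = 5.84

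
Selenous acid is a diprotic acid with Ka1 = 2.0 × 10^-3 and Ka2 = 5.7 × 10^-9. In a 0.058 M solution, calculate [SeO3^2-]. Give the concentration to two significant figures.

5.7 × 10^-9 M

First ionization gives [H+] ≈ [HSeO3-] = 9.82 × 10^-3 M.
Second step: Ka2 = [H+][SeO3^2-]/[HSeO3-] ≈ [SeO3^2-] (since [H+] ≈ [HSeO3-]).
So [SeO3^2-] ≈ Ka2.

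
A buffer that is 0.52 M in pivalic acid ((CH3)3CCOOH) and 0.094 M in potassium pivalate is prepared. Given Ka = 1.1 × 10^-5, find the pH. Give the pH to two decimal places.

pKa = −log(1.1 × 10^-5) = 4.959
Henderson–Hasselbalch: pH = pKa + log([(CH3)3CCOO-]/[(CH3)3CCOOH]) = 4.959 + log(0.094/0.52)
pH = 4.959 + (-0.743) = 4.22

pH = 4.22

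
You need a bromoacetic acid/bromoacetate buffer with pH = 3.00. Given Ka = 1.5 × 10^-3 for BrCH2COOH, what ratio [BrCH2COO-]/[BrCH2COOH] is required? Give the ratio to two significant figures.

pKa = -log(1.5 × 10^-3) = 2.824
pH = pKa + log(r) ⇒ log(r) = 3.00 − 2.824 = +0.176
r = [BrCH2COO-]/[BrCH2COOH] = 10^(+0.176) = 1.5

ratio = 1.5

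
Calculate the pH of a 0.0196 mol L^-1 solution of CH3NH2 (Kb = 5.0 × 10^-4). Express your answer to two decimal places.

pH = 11.46

CH3NH2 + H2O ⇌ CH3NH3+ + OH-
Kb = [OH-]²/(0.0196 − [OH-]) = 5.0 × 10^-4
[OH-] is not negligible relative to C₀; solve [OH-]² + 0.0005·[OH-] − 9.8e-06 = 0.
[OH-] = [−0.0005 + √(0.0005² + 3.92e-05)]/2 = 2.89 × 10^-3 M
pOH = −log(2.89 × 10^-3) = 2.54; pH = 14.00 − 2.54 = 11.46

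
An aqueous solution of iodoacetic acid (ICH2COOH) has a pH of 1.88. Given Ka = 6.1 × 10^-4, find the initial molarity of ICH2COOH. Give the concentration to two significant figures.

C₀ = 3.0 × 10^-1 M

[H+] = 10^(-1.88) = 1.32 × 10^-2 M = x
Ka = x²/(C₀ − x) ⇒ C₀ = x + x²/Ka
C₀ = 1.32 × 10^-2 + (1.32 × 10^-2)²/(6.1 × 10^-4) = 2.99 × 10^-1 M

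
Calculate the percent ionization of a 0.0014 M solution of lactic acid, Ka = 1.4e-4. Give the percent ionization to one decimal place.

27.0%

CH3CH(OH)COOH ⇌ CH3CH(OH)COO- + H+; let x = [H+] at equilibrium.
Ka = x²/(C₀ − x); solving the quadratic gives x = 3.78 × 10^-4 M.
% ionization = x/C₀ × 100% = 3.78 × 10^-4/0.0014 × 100% = 27.0%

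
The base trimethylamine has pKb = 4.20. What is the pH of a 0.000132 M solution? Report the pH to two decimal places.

pH = 9.81

(CH3)3N + H2O ⇌ (CH3)3NH+ + OH-
Kb = 10^(−4.20) = 6.31 × 10^-5
Kb = x²/(0.000132 − x) = 6.31 × 10^-5
x is not negligible relative to C₀; solve x² + 6.31e-05·x − 8.33e-09 = 0.
x = [−6.31e-05 + √(6.31e-05² + 3.33e-08)]/2 = 6.50 × 10^-5 M
pOH = 4.19, so pH = 14.00 − pOH = 9.81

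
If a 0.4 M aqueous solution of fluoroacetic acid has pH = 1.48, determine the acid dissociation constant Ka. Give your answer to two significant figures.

Ka = 3.0 × 10^-3

[H+] = 10^(-1.48) = 3.31 × 10^-2 M
At equilibrium [HA] = 0.4 − 3.31 × 10^-2 = 3.67 × 10^-1 M
Ka = [H+][A-]/[HA] = (3.31 × 10^-2)² / 3.67 × 10^-1 = 3.0 × 10^-3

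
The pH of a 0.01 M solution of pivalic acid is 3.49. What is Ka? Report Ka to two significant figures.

[H+] = 10^(-3.49) = 3.24 × 10^-4 M
At equilibrium [HA] = 0.01 − 3.24 × 10^-4 = 9.68 × 10^-3 M
Ka = [H+][A-]/[HA] = (3.24 × 10^-4)² / 9.68 × 10^-3 = 1.1 × 10^-5

Ka = 1.1 × 10^-5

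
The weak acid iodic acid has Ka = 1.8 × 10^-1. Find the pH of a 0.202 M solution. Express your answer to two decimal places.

HIO3 ⇌ IO3- + H+
From the ICE table, Ka = x²/(0.202 − x) = 1.8 × 10^-1.
x is not negligible relative to C₀; solve x² + 0.18·x − 0.0364 = 0.
x = [−0.18 + √(0.18² + 0.145)]/2 = 1.21 × 10^-1 M
pH = −log(1.21 × 10^-1) = 0.92

pH = 0.92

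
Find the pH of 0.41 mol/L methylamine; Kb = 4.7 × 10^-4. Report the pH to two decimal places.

pH = 12.14

CH3NH2 + H2O ⇌ CH3NH3+ + OH-
From the ICE table, Kb = x²/(0.41 − x) = 4.7 × 10^-4.
Since Kb ≪ C₀, x ≈ √(Kb·C₀) = 1.39 × 10^-2 M.
Check: 3.4% ionized — well under 5%, approximation valid.
pOH = 1.86, so pH = 14.00 − pOH = 12.14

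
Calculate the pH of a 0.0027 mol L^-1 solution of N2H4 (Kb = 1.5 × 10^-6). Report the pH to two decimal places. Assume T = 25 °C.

N2H4 + H2O ⇌ N2H5+ + OH-
From the ICE table, Kb = [OH-]²/(0.0027 − [OH-]) = 1.5 × 10^-6.
Since Kb ≪ C₀, [OH-] ≈ √(Kb·C₀) = 6.36 × 10^-5 M.
pOH = 4.20, so pH = 14.00 − pOH = 9.80

pH = 9.80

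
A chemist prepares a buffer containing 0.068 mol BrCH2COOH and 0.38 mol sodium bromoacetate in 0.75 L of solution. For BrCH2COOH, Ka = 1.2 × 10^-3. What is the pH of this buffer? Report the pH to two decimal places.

pH = 3.67

pKa = −log(1.2 × 10^-3) = 2.921
Using pH = pKa + log([base]/[acid]) with [base]/[acid] = 0.38/0.068:
pH = 2.921 + (+0.747) = 3.67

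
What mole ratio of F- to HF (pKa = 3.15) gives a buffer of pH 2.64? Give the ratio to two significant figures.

ratio = 0.31

pH = pKa + log(r) ⇒ log(r) = 2.64 − 3.15 = -0.51
r = [F-]/[HF] = 10^(-0.51) = 0.309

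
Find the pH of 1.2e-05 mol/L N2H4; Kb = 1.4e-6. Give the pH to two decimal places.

N2H4 + H2O ⇌ N2H5+ + OH-
Kb = [OH-]²/(1.2e-05 − [OH-]) = 1.4 × 10^-6
[OH-] is not negligible relative to C₀; solve [OH-]² + 1.4e-06·[OH-] − 1.68e-11 = 0.
[OH-] = [−1.4e-06 + √(1.4e-06² + 6.72e-11)]/2 = 3.46 × 10^-6 M
pOH = 5.46, so pH = 14.00 − pOH = 8.54

pH = 8.54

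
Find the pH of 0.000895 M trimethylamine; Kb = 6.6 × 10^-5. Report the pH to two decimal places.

pH = 10.33

(CH3)3N + H2O ⇌ (CH3)3NH+ + OH-
Kb = [OH-]²/(0.000895 − [OH-]) = 6.6 × 10^-5
The 5% rule fails; solving [OH-]² + Kb·[OH-] − Kb·C₀ = 0 exactly:
[OH-] = (−Kb + √(Kb² + 4·Kb·C₀))/2 = 2.12 × 10^-4 M
pOH = 3.67, so pH = 14.00 − pOH = 10.33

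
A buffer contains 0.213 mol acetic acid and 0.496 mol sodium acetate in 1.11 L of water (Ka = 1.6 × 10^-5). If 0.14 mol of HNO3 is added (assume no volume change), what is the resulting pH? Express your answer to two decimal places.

pH = 4.80

After neutralization: n(CH3COOH) = 0.353 mol, n(CH3COO-) = 0.356 mol.
pKa = −log(1.6 × 10^-5) = 4.796
pH = pKa + log([A⁻]/[HA]) = 4.796 + log(0.356/0.353) = 4.796 +0.004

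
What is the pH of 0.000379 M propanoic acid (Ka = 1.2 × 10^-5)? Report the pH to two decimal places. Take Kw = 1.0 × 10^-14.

CH3CH2COOH ⇌ CH3CH2COO- + H+
Ka = [H+]²/(0.000379 − [H+]) = 1.2 × 10^-5
The 5% rule fails; solving [H+]² + Ka·[H+] − Ka·C₀ = 0 exactly:
[H+] = [−1.2e-05 + √(1.2e-05² + 1.82e-08)]/2 = 6.17 × 10^-5 M
pH = −log[H+] = −log(6.17 × 10^-5) = 4.21

pH = 4.21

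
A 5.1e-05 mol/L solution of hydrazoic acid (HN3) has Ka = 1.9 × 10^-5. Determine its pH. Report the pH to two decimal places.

pH = 4.64

HN3 ⇌ N3- + H+
Ka = [H+]²/(5.1e-05 − [H+]) = 1.9 × 10^-5
[H+] is not negligible relative to C₀; solve [H+]² + 1.9e-05·[H+] − 9.69e-10 = 0.
[H+] = [−1.9e-05 + √(1.9e-05² + 3.88e-09)]/2 = 2.30 × 10^-5 M
pH = −log[H+] = −log(2.30 × 10^-5) = 4.64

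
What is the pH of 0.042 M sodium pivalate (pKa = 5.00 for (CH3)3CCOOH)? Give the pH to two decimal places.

(CH3)3CCOO- is the conjugate base of the weak acid (CH3)3CCOOH.
Ka = 10^(−5.00) = 1.00 × 10^-5
Kb = Kw/Ka = 1.0×10^-14 / 1.00 × 10^-5 = 1.00 × 10^-9
From the ICE table, Kb = [OH-]²/(0.042 − [OH-]) = 1.00 × 10^-9.
Since Kb ≪ C₀, [OH-] ≈ √(Kb·C₀) = 6.48 × 10^-6 M.
pOH = −log(6.48 × 10^-6) = 5.19; pH = 14.00 − 5.19 = 8.81

pH = 8.81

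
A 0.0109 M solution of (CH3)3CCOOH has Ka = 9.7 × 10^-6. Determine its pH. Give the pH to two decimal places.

pH = 3.49

(CH3)3CCOOH ⇌ (CH3)3CCOO- + H+
From the ICE table, Ka = [H+]²/(0.0109 − [H+]) = 9.7 × 10^-6.
Since Ka ≪ C₀, [H+] ≈ √(Ka·C₀) = 3.25 × 10^-4 M.
([H+]/C₀ = 3% < 5%, so the approximation holds.)
pH = −log[H+] = −log(3.25 × 10^-4) = 3.49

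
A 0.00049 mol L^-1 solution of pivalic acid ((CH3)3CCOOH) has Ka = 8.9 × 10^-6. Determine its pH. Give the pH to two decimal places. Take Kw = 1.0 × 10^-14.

pH = 4.21

(CH3)3CCOOH ⇌ (CH3)3CCOO- + H+
Ka = [H+]²/(0.00049 − [H+]) = 8.9 × 10^-6
[H+] is not negligible relative to C₀; solve [H+]² + 8.9e-06·[H+] − 4.36e-09 = 0.
[H+] = [−8.9e-06 + √(8.9e-06² + 1.74e-08)]/2 = 6.17 × 10^-5 M
pH = −log[H+] = −log(6.17 × 10^-5) = 4.21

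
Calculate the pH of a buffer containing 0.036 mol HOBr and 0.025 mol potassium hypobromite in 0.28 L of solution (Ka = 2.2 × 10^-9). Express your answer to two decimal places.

pKa = −log(2.2 × 10^-9) = 8.658
Henderson–Hasselbalch: pH = pKa + log([OBr-]/[HOBr]) = 8.658 + log(0.025/0.036)
pH = 8.658 + (-0.158) = 8.50

pH = 8.50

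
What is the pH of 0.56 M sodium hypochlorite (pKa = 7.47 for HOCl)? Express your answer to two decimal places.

pH = 10.61

OCl- is the conjugate base of the weak acid HOCl.
Ka = 10^(−7.47) = 3.39 × 10^-8
Kb = Kw/Ka = 1.0×10^-14 / 3.39 × 10^-8 = 2.95 × 10^-7
From the ICE table, Kb = [OH-]²/(0.56 − [OH-]) = 2.95 × 10^-7.
Neglecting [OH-] in the denominator: [OH-] = √(2.95 × 10^-7 × 0.56) = 4.06 × 10^-4 M
([OH-]/C₀ = 0.073% < 5%, so the approximation holds.)
pOH = 3.39, so pH = 14.00 − pOH = 10.61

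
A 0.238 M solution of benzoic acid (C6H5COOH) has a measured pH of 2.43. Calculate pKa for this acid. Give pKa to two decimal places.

[H+] = 10^(-2.43) = 3.72 × 10^-3 M
At equilibrium [HA] = 0.238 − 3.72 × 10^-3 = 2.34 × 10^-1 M
Ka = [H+][A-]/[HA] = (3.72 × 10^-3)² / 2.34 × 10^-1 = 5.91 × 10^-5
pKa = -log(5.91 × 10^-5) = 4.23

pKa = 4.23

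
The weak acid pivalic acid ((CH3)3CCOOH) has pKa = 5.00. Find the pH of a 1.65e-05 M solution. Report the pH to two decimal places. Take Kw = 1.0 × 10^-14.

(CH3)3CCOOH ⇌ (CH3)3CCOO- + H+
Ka = 10^(−5.00) = 1.00 × 10^-5
Ka = [H+]²/(1.65e-05 − [H+]) = 1.00 × 10^-5
[H+] is not negligible relative to C₀; solve [H+]² + 1e-05·[H+] − 1.65e-10 = 0.
[H+] = (−Ka + √(Ka² + 4·Ka·C₀))/2 = 8.78 × 10^-6 M
pH = −log[H+] = −log(8.78 × 10^-6) = 5.06

pH = 5.06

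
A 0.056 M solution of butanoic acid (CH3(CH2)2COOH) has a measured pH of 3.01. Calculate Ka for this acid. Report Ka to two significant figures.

Ka = 1.7 × 10^-5

[H+] = 10^(-3.01) = 9.77 × 10^-4 M
At equilibrium [HA] = 0.056 − 9.77 × 10^-4 = 5.50 × 10^-2 M
Ka = [H+][A-]/[HA] = (9.77 × 10^-4)² / 5.50 × 10^-2 = 1.7 × 10^-5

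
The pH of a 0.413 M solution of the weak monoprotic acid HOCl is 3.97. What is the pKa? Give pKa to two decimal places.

pKa = 7.56

[H+] = 10^(-3.97) = 1.07 × 10^-4 M
At equilibrium [HA] = 0.413 − 1.07 × 10^-4 = 4.13 × 10^-1 M
Ka = [H+][A-]/[HA] = (1.07 × 10^-4)² / 4.13 × 10^-1 = 2.77 × 10^-8
pKa = -log(2.77 × 10^-8) = 7.56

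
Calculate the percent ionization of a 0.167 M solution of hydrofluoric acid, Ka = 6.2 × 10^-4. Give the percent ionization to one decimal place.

HF ⇌ F- + H+; let x = [H+] at equilibrium.
Solve x² + 0.00062x − 0.000104 = 0 → x = 9.87 × 10^-3 M
% ionization = x/C₀ × 100% = 9.87 × 10^-3/0.167 × 100% = 5.9%

5.9%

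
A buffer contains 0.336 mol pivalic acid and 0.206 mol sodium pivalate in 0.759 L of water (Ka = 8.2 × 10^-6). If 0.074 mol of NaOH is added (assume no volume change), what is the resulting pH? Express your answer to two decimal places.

OH- converts (CH3)3CCOOH to (CH3)3CCOO-: (CH3)3CCOOH → 0.262 mol, (CH3)3CCOO- → 0.28 mol.
pKa = −log(8.2 × 10^-6) = 5.086
pH = pKa + log([A⁻]/[HA]) = 5.086 + log(0.28/0.262) = 5.086 +0.029

pH = 5.12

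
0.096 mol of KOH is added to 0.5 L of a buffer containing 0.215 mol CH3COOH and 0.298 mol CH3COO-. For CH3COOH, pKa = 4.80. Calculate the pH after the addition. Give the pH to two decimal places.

After neutralization: n(CH3COOH) = 0.119 mol, n(CH3COO-) = 0.394 mol.
pH = pKa + log(n_CH3COO-/n_CH3COOH) = 4.80 + log(0.394/0.119) = 4.80 + (+0.520)

pH = 5.32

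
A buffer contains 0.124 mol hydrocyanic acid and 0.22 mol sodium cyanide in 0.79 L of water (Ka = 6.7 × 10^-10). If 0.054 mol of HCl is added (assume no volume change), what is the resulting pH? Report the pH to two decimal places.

pH = 9.14

Added H+ converts CN- to HCN: HCN → 0.178 mol, CN- → 0.166 mol.
pKa = −log(6.7 × 10^-10) = 9.174
pH = pKa + log([A⁻]/[HA]) = 9.174 + log(0.166/0.178) = 9.174 -0.030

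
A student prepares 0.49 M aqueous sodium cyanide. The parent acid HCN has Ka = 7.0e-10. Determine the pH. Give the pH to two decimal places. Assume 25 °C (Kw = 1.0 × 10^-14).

pH = 11.42

CN- is the conjugate base of the weak acid HCN.
Kb = Kw/Ka = 1.0×10^-14 / 7.0 × 10^-10 = 1.43 × 10^-5
From the ICE table, Kb = x²/(0.49 − x) = 1.43 × 10^-5.
Assume x ≪ 0.49: x ≈ √(1.43 × 10^-5 × 0.49) = 2.65 × 10^-3 M
(x/C₀ = 0.54% < 5%, so the approximation holds.)
pOH = −log(2.65 × 10^-3) = 2.58; pH = 14.00 − 2.58 = 11.42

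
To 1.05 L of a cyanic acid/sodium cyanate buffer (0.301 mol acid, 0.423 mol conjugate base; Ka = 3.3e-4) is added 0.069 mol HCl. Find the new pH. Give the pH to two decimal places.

pH = 3.46

After neutralization: n(HOCN) = 0.37 mol, n(OCN-) = 0.354 mol.
pKa = −log(3.3 × 10^-4) = 3.481
Henderson–Hasselbalch with mole ratio 0.354/0.37: pH = 3.481 + (-0.019)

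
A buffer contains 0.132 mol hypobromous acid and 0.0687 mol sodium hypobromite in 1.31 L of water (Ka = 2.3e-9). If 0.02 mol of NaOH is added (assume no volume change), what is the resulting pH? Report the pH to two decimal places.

After neutralization: n(HOBr) = 0.112 mol, n(OBr-) = 0.0887 mol.
pKa = −log(2.3 × 10^-9) = 8.638
Henderson–Hasselbalch with mole ratio 0.0887/0.112: pH = 8.638 + (-0.101)

pH = 8.54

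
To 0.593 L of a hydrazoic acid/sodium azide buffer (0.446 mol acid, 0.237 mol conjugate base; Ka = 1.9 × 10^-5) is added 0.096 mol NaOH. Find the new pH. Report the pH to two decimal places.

pH = 4.70

OH- converts HN3 to N3-: HN3 → 0.35 mol, N3- → 0.333 mol.
pKa = −log(1.9 × 10^-5) = 4.721
pH = pKa + log([A⁻]/[HA]) = 4.721 + log(0.333/0.35) = 4.721 -0.022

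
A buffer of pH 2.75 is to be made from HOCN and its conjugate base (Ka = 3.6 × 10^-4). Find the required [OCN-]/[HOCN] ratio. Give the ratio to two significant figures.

ratio = 0.20

pKa = -log(3.6 × 10^-4) = 3.444
pH = pKa + log(r) ⇒ log(r) = 2.75 − 3.444 = -0.694
r = [OCN-]/[HOCN] = 10^(-0.694) = 0.202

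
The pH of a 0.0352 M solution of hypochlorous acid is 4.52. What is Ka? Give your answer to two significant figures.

[H+] = 10^(-4.52) = 3.02 × 10^-5 M
At equilibrium [HA] = 0.0352 − 3.02 × 10^-5 = 3.52 × 10^-2 M
Ka = [H+][A-]/[HA] = (3.02 × 10^-5)² / 3.52 × 10^-2 = 2.6 × 10^-8

Ka = 2.6 × 10^-8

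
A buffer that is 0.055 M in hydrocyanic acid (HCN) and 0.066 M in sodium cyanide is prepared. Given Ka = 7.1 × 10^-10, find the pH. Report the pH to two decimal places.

pH = 9.23

pKa = −log(7.1 × 10^-10) = 9.149
Using pH = pKa + log([base]/[acid]) with [base]/[acid] = 0.066/0.055:
pH = 9.149 + (+0.079) = 9.23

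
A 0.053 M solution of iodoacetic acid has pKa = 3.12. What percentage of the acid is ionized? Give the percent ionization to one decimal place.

11.3%

ICH2COOH ⇌ ICH2COO- + H+; let x = [H+] at equilibrium.
Ka = 10^(−3.12) = 7.59 × 10^-4
Solve x² + 0.000759x − 4.02e-05 = 0 → x = 5.97 × 10^-3 M
% ionization = x/C₀ × 100% = 5.97 × 10^-3/0.053 × 100% = 11.3%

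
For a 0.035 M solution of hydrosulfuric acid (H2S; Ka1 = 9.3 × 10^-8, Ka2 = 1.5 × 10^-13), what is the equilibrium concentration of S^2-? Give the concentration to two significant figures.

1.5 × 10^-13 M

First ionization gives [H+] ≈ [HS-] = 5.71 × 10^-5 M.
Second step: Ka2 = [H+][S^2-]/[HS-] ≈ [S^2-] (since [H+] ≈ [HS-]).
So [S^2-] ≈ Ka2.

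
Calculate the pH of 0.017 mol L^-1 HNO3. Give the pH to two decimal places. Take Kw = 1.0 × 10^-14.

HNO3 is a strong acid and dissociates completely, so [H+] = 0.017 M.
pH = -log(0.017) = 1.77

pH = 1.77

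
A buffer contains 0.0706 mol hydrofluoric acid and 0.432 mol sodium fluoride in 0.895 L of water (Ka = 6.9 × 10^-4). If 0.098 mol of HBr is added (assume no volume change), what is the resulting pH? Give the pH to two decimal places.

Added H+ converts F- to HF: HF → 0.169 mol, F- → 0.334 mol.
pKa = −log(6.9 × 10^-4) = 3.161
pH = pKa + log([A⁻]/[HA]) = 3.161 + log(0.334/0.169) = 3.161 +0.296

pH = 3.46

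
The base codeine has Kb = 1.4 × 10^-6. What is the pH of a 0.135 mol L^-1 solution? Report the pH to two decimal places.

C18H21NO3 + H2O ⇌ C18H22NO3+ + OH-
Kb = [OH-]²/(0.135 − [OH-]) = 1.4 × 10^-6
Since Kb ≪ C₀, [OH-] ≈ √(Kb·C₀) = 4.35 × 10^-4 M.
pOH = −log(4.35 × 10^-4) = 3.36; pH = 14.00 − 3.36 = 10.64

pH = 10.64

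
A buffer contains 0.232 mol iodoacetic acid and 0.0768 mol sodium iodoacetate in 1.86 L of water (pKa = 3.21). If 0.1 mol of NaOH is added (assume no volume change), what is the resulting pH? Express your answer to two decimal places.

pH = 3.34

OH- converts ICH2COOH to ICH2COO-: ICH2COOH → 0.132 mol, ICH2COO- → 0.177 mol.
pH = pKa + log([A⁻]/[HA]) = 3.21 + log(0.177/0.132) = 3.21 +0.127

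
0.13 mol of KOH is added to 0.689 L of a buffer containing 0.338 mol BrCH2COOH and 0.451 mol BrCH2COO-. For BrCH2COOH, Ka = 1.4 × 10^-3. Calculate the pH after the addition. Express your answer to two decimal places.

pH = 3.30

OH- converts BrCH2COOH to BrCH2COO-: BrCH2COOH → 0.208 mol, BrCH2COO- → 0.581 mol.
pKa = −log(1.4 × 10^-3) = 2.854
pH = pKa + log([A⁻]/[HA]) = 2.854 + log(0.581/0.208) = 2.854 +0.446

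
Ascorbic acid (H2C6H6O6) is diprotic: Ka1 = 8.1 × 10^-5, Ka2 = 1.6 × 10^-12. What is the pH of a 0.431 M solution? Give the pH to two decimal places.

pH = 2.23

Ka1 ≫ Ka2, so treat the first dissociation as the only significant source of H+.
Ka1 = x²/(0.431 − x) = 8.1 × 10^-5
x ≈ √(8.1 × 10^-5 × 0.431) = 5.91 × 10^-3 M
pH = −log(5.91 × 10^-3) = 2.23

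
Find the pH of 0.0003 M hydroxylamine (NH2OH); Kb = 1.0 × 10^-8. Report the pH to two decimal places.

pH = 8.24

NH2OH + H2O ⇌ NH3OH+ + OH-
Kb = x²/(0.0003 − x) = 1.0 × 10^-8
Neglecting x in the denominator: x = √(1.0 × 10^-8 × 0.0003) = 1.73 × 10^-6 M
(x/C₀ = 0.58% < 5%, so the approximation holds.)
pOH = 5.76, so pH = 14.00 − pOH = 8.24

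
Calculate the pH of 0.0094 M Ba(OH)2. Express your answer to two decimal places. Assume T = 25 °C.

Ba(OH)2 is a strong base (each formula unit releases 2 OH-); [OH-] = 0.0188 M.
pOH = -log(0.0188) = 1.73
pH = 14.00 - 1.73 = 12.27

pH = 12.27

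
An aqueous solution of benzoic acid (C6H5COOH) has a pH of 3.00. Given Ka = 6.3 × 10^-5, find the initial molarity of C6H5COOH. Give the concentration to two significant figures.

[H+] = 10^(-3.00) = 1.00 × 10^-3 M = x
Ka = x²/(C₀ − x) ⇒ C₀ = x + x²/Ka
C₀ = 1.00 × 10^-3 + (1.00 × 10^-3)²/(6.3 × 10^-5) = 1.69 × 10^-2 M

C₀ = 1.7 × 10^-2 M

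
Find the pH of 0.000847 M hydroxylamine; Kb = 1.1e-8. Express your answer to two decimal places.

NH2OH + H2O ⇌ NH3OH+ + OH-
Kb = [OH-]²/(0.000847 − [OH-]) = 1.1 × 10^-8
Neglecting [OH-] in the denominator: [OH-] = √(1.1 × 10^-8 × 0.000847) = 3.05 × 10^-6 M
pOH = 5.52, so pH = 14.00 − pOH = 8.48

pH = 8.48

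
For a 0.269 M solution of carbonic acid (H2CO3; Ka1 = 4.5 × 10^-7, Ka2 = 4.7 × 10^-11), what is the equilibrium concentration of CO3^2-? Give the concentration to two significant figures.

4.7 × 10^-11 M

First ionization gives [H+] ≈ [HCO3-] = 3.48 × 10^-4 M.
Second step: Ka2 = [H+][CO3^2-]/[HCO3-] ≈ [CO3^2-] (since [H+] ≈ [HCO3-]).
So [CO3^2-] ≈ Ka2.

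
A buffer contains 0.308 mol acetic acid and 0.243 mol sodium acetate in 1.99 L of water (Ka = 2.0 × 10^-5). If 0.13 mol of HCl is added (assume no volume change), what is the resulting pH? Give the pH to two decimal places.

pH = 4.11

After neutralization: n(CH3COOH) = 0.438 mol, n(CH3COO-) = 0.113 mol.
pKa = −log(2.0 × 10^-5) = 4.699
Henderson–Hasselbalch with mole ratio 0.113/0.438: pH = 4.699 + (-0.588)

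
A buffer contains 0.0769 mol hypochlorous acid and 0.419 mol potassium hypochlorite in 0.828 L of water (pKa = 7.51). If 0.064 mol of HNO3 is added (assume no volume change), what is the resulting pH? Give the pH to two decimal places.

After neutralization: n(HOCl) = 0.141 mol, n(OCl-) = 0.355 mol.
Henderson–Hasselbalch with mole ratio 0.355/0.141: pH = 7.51 + (+0.401)

pH = 7.91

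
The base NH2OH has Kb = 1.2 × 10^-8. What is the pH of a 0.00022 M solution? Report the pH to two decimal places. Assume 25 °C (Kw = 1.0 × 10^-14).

NH2OH + H2O ⇌ NH3OH+ + OH-
Kb = [OH-]²/(0.00022 − [OH-]) = 1.2 × 10^-8
Neglecting [OH-] in the denominator: [OH-] = √(1.2 × 10^-8 × 0.00022) = 1.62 × 10^-6 M
Check: 0.74% ionized — well under 5%, approximation valid.
pOH = −log(1.62 × 10^-6) = 5.79; pH = 14.00 − 5.79 = 8.21

pH = 8.21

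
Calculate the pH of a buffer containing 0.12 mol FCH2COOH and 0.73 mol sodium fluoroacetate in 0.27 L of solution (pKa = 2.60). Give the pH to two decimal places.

pH = 3.38

Using pH = pKa + log([base]/[acid]) with [base]/[acid] = 0.73/0.12:
pH = 2.60 + (+0.784) = 3.38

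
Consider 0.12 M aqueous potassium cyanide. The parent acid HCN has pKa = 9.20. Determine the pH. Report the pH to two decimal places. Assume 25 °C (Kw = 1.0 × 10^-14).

pH = 11.14

CN- is the conjugate base of the weak acid HCN.
Ka = 10^(−9.20) = 6.31 × 10^-10
Kb = Kw/Ka = 1.0×10^-14 / 6.31 × 10^-10 = 1.58 × 10^-5
Let x = [OH-] at equilibrium. Kb = x²/(0.12 − x).
Since Kb ≪ C₀, x ≈ √(Kb·C₀) = 1.38 × 10^-3 M.
pOH = 2.86, so pH = 14.00 − pOH = 11.14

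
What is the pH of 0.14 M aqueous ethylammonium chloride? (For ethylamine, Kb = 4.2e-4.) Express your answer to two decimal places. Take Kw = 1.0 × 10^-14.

pH = 5.74

C2H5NH3+ is the conjugate acid of the weak base C2H5NH2.
Ka = Kw/Kb = 1.0×10^-14 / 4.2 × 10^-4 = 2.38 × 10^-11
Ka = x²/(0.14 − x) = 2.38 × 10^-11
Assume x ≪ 0.14: x ≈ √(2.38 × 10^-11 × 0.14) = 1.83 × 10^-6 M
(x/C₀ = 0.0013% < 5%, so the approximation holds.)
pH = −log(1.83 × 10^-6) = 5.74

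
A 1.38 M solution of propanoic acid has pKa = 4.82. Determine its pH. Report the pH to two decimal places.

pH = 2.34

CH3CH2COOH ⇌ CH3CH2COO- + H+
Ka = 10^(−4.82) = 1.51 × 10^-5
Ka = x²/(1.38 − x) = 1.51 × 10^-5
Assume x ≪ 1.38: x ≈ √(1.51 × 10^-5 × 1.38) = 4.56 × 10^-3 M
Check: 0.33% ionized — well under 5%, approximation valid.
pH = −log[H+] = −log(4.56 × 10^-3) = 2.34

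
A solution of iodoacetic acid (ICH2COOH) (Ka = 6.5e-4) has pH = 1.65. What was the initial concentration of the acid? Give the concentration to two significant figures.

C₀ = 7.9 × 10^-1 M

[H+] = 10^(-1.65) = 2.24 × 10^-2 M = x
Ka = x²/(C₀ − x) ⇒ C₀ = x + x²/Ka
C₀ = 2.24 × 10^-2 + (2.24 × 10^-2)²/(6.5 × 10^-4) = 7.94 × 10^-1 M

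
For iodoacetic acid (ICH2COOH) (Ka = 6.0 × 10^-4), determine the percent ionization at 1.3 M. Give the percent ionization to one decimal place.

ICH2COOH ⇌ ICH2COO- + H+; let x = [H+] at equilibrium.
x ≈ √(Ka·C₀) = √(6.0 × 10^-4 × 1.3) = 2.79 × 10^-2 M
% ionization = x/C₀ × 100% = 2.79 × 10^-2/1.3 × 100% = 2.1%

2.1%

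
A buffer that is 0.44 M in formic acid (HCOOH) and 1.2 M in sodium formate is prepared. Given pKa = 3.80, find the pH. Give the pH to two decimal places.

pH = 4.24

Using pH = pKa + log([base]/[acid]) with [base]/[acid] = 1.2/0.44:
pH = 3.80 + (+0.436) = 4.24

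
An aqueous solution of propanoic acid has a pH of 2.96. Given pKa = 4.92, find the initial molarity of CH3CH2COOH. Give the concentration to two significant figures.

[H+] = 10^(-2.96) = 1.10 × 10^-3 M = x
Ka = 10^(−4.92) = 1.20 × 10^-5
Ka = x²/(C₀ − x) ⇒ C₀ = x + x²/Ka
C₀ = 1.10 × 10^-3 + (1.10 × 10^-3)²/(1.20 × 10^-5) = 1.02 × 10^-1 M

C₀ = 1.0 × 10^-1 M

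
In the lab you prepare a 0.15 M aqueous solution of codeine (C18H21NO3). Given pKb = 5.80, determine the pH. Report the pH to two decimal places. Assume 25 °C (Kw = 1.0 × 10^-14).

pH = 10.69

C18H21NO3 + H2O ⇌ C18H22NO3+ + OH-
Kb = 10^(−5.80) = 1.58 × 10^-6
From the ICE table, Kb = [OH-]²/(0.15 − [OH-]) = 1.58 × 10^-6.
Neglecting [OH-] in the denominator: [OH-] = √(1.58 × 10^-6 × 0.15) = 4.87 × 10^-4 M
pOH = 3.31, so pH = 14.00 − pOH = 10.69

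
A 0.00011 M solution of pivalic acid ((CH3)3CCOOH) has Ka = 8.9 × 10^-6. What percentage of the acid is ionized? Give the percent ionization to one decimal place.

(CH3)3CCOOH ⇌ (CH3)3CCOO- + H+; let x = [H+] at equilibrium.
Ka = x²/(C₀ − x); solving the quadratic gives x = 2.72 × 10^-5 M.
Fraction ionized = 2.72 × 10^-5 / 0.00011 = 0.2473 → 24.7%

24.7%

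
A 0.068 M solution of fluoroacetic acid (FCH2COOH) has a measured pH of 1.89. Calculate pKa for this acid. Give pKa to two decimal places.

[H+] = 10^(-1.89) = 1.29 × 10^-2 M
At equilibrium [HA] = 0.068 − 1.29 × 10^-2 = 5.51 × 10^-2 M
Ka = [H+][A-]/[HA] = (1.29 × 10^-2)² / 5.51 × 10^-2 = 3.02 × 10^-3
pKa = -log(3.02 × 10^-3) = 2.52

pKa = 2.52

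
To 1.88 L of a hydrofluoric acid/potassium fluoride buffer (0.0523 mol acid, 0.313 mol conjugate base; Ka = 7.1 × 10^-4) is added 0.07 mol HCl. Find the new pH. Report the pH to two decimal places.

pH = 3.45

After neutralization: n(HF) = 0.122 mol, n(F-) = 0.243 mol.
pKa = −log(7.1 × 10^-4) = 3.149
pH = pKa + log([A⁻]/[HA]) = 3.149 + log(0.243/0.122) = 3.149 +0.299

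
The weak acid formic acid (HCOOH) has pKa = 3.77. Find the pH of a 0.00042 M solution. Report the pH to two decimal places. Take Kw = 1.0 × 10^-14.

pH = 3.71

HCOOH ⇌ HCOO- + H+
Ka = 10^(−3.77) = 1.70 × 10^-4
From the ICE table, Ka = [H+]²/(0.00042 − [H+]) = 1.70 × 10^-4.
Here C₀/Ka ≈ 2.47, so the small-[H+] approximation fails. Use the quadratic:
[H+] = [−0.00017 + √(0.00017² + 2.86e-07)]/2 = 1.95 × 10^-4 M
pH = −log[H+] = −log(1.95 × 10^-4) = 3.71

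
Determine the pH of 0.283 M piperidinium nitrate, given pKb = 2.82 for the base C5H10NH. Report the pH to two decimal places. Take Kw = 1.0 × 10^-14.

C5H10NH2+ is the conjugate acid of the weak base C5H10NH.
Kb = 10^(−2.82) = 1.51 × 10^-3
Ka = Kw/Kb = 1.0×10^-14 / 1.51 × 10^-3 = 6.62 × 10^-12
Ka = [H+]²/(0.283 − [H+]) = 6.62 × 10^-12
Since Ka ≪ C₀, [H+] ≈ √(Ka·C₀) = 1.37 × 10^-6 M.
pH = −log[H+] = −log(1.37 × 10^-6) = 5.86

pH = 5.86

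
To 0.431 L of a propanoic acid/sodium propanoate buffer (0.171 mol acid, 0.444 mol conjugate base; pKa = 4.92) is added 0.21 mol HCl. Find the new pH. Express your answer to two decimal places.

pH = 4.71

Added H+ converts CH3CH2COO- to CH3CH2COOH: CH3CH2COOH → 0.381 mol, CH3CH2COO- → 0.234 mol.
pH = pKa + log(n_CH3CH2COO-/n_CH3CH2COOH) = 4.92 + log(0.234/0.381) = 4.92 + (-0.212)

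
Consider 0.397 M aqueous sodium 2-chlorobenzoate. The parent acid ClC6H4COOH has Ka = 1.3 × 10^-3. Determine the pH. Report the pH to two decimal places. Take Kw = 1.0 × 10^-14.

ClC6H4COO- is the conjugate base of the weak acid ClC6H4COOH.
Kb = Kw/Ka = 1.0×10^-14 / 1.3 × 10^-3 = 7.69 × 10^-12
Kb = [OH-]²/(0.397 − [OH-]) = 7.69 × 10^-12
Assume [OH-] ≪ 0.397: [OH-] ≈ √(7.69 × 10^-12 × 0.397) = 1.75 × 10^-6 M
Check: 0.00044% ionized — well under 5%, approximation valid.
pOH = 5.76, so pH = 14.00 − pOH = 8.24

pH = 8.24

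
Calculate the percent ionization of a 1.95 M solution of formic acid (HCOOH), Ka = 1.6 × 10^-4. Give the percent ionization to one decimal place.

0.9%

HCOOH ⇌ HCOO- + H+; let x = [H+] at equilibrium.
x ≈ √(Ka·C₀) = √(1.6 × 10^-4 × 1.95) = 1.77 × 10^-2 M
Fraction ionized = 1.77 × 10^-2 / 1.95 = 0.0091 → 0.9%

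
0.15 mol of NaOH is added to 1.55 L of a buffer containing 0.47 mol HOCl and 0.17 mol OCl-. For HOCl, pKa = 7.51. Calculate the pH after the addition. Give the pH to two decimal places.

OH- converts HOCl to OCl-: HOCl → 0.32 mol, OCl- → 0.32 mol.
pH = pKa + log(n_OCl-/n_HOCl) = 7.51 + log(0.32/0.32) = 7.51 + (+0.000)

pH = 7.51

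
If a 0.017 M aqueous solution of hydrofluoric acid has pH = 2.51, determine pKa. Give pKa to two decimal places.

[H+] = 10^(-2.51) = 3.09 × 10^-3 M
At equilibrium [HA] = 0.017 − 3.09 × 10^-3 = 1.39 × 10^-2 M
Ka = [H+][A-]/[HA] = (3.09 × 10^-3)² / 1.39 × 10^-2 = 6.87 × 10^-4
pKa = -log(6.87 × 10^-4) = 3.16

pKa = 3.16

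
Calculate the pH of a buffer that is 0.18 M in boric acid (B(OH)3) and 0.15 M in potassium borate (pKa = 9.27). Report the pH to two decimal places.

Using pH = pKa + log([base]/[acid]) with [base]/[acid] = 0.15/0.18:
pH = 9.27 + (-0.079) = 9.19

pH = 9.19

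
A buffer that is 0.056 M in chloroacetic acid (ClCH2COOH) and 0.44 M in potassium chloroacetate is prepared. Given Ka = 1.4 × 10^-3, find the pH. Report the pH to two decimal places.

pH = 3.75

pKa = −log(1.4 × 10^-3) = 2.854
Henderson–Hasselbalch: pH = pKa + log([ClCH2COO-]/[ClCH2COOH]) = 2.854 + log(0.44/0.056)
pH = 2.854 + (+0.895) = 3.75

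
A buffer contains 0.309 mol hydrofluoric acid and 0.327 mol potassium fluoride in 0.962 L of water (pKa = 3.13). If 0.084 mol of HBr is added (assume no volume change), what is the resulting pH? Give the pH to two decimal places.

pH = 2.92

After neutralization: n(HF) = 0.393 mol, n(F-) = 0.243 mol.
pH = pKa + log(n_F-/n_HF) = 3.13 + log(0.243/0.393) = 3.13 + (-0.209)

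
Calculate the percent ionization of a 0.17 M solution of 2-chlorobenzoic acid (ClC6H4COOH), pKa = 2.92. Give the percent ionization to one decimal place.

ClC6H4COOH ⇌ ClC6H4COO- + H+; let x = [H+] at equilibrium.
Ka = 10^(−2.92) = 1.20 × 10^-3
Solve x² + 0.0012x − 0.000204 = 0 → x = 1.37 × 10^-2 M
Fraction ionized = 1.37 × 10^-2 / 0.17 = 0.0806 → 8.1%

8.1%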